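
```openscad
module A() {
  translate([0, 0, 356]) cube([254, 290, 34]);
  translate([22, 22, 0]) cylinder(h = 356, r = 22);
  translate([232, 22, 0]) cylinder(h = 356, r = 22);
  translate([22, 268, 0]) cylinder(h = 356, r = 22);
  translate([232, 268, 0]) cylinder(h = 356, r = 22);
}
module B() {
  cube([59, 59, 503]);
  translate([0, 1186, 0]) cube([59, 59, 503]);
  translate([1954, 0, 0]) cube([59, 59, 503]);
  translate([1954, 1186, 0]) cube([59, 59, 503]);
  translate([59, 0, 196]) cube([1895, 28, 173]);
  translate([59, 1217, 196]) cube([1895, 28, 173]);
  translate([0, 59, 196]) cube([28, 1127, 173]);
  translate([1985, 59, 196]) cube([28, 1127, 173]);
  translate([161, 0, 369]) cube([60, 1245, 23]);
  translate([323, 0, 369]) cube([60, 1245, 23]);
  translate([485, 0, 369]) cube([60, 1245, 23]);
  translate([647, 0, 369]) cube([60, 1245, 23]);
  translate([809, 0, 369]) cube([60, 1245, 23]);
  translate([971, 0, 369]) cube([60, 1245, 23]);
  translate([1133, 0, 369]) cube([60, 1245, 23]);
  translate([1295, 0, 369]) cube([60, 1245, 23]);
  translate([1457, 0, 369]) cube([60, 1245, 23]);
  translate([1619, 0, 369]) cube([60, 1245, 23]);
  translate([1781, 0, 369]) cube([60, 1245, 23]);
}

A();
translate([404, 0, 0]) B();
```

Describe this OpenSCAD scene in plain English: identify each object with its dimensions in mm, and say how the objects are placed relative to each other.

A is a four-legged stool. The seat is 254×290 mm, 34 mm thick, top at z = 390 mm. It stands on four round legs, each 44 mm in diameter, from z = 0 to the seat underside, each leg's axis is inset half a diameter from the nearest pair of seat edges (so the leg's bounding box is flush with the corner).

B is a bed frame 2013 mm long (x) by 1245 mm wide (y). Four 59×59 mm corner posts, 503 mm tall, at the corners of the footprint. Four rails of 28 mm thickness and 173 mm height run between adjacent posts with their undersides at z = 196 mm, their outer faces flush with the outside of the frame (the two x-running rails run between the posts' inner faces; the two y-running rails run between the posts' inner faces). 11 slats, each 60 mm wide (x) and 23 mm thick, lie across the top of the two x-running rails, running the full 1245 mm width of the frame in y; the slats are evenly spaced along x between the inner faces of the end posts with equal gaps (rounded down to the nearest mm) at the −x end and between each pair — any rounding remainder accumulates at the +x end.

The bed frame is on the floor beside the stool on its +x side.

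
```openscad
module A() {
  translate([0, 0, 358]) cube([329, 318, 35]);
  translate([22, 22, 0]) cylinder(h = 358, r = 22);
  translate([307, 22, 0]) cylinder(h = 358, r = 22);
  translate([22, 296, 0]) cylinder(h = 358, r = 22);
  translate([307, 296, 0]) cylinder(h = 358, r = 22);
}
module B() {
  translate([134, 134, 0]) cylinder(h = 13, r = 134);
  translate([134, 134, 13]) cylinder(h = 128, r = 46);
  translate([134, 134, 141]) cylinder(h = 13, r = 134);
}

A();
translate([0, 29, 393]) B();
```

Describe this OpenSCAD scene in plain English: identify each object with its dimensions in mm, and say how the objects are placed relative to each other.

A is a four-legged stool. The seat is 329×318 mm, 35 mm thick, top at z = 393 mm. It stands on four round legs, each 44 mm in diameter, from z = 0 to the seat underside, each leg's axis is inset half a diameter from the nearest pair of seat edges (so the leg's bounding box is flush with the corner).

B is a spool: two coaxial disc flanges of radius 134 mm and thickness 13 mm, joined by a core cylinder of radius 46 mm and height 128 mm. The lower flange rests on z = 0 and the three cylinders share a vertical axis.

The spool is on top of the stool.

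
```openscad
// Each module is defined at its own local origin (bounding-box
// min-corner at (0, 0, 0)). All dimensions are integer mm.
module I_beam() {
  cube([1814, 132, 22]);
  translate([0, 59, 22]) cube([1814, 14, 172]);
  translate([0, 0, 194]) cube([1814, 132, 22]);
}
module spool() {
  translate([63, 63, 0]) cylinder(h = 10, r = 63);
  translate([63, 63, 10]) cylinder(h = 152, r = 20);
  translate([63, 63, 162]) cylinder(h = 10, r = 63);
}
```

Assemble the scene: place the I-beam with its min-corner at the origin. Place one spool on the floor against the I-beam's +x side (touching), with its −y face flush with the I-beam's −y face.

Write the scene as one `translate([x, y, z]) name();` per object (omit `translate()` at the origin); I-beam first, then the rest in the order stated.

I_beam();
translate([1814, 0, 0]) spool();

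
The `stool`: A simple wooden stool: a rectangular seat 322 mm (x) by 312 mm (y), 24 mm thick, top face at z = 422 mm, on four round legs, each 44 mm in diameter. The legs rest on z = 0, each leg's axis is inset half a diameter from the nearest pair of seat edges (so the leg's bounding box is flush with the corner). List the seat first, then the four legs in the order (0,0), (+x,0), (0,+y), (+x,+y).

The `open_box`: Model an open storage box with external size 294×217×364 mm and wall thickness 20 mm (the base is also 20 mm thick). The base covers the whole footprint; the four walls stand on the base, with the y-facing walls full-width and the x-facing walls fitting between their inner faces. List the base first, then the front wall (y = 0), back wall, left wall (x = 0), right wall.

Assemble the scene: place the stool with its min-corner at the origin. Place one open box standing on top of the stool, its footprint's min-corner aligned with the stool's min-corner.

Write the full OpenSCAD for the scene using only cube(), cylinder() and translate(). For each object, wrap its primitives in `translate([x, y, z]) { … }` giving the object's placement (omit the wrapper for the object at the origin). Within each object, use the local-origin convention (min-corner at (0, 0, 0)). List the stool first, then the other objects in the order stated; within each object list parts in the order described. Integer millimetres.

translate([0, 0, 398]) cube([322, 312, 24]);
translate([22, 22, 0]) cylinder(h = 398, r = 22);
translate([300, 22, 0]) cylinder(h = 398, r = 22);
translate([22, 290, 0]) cylinder(h = 398, r = 22);
translate([300, 290, 0]) cylinder(h = 398, r = 22);
translate([0, 0, 422]) {
  cube([294, 217, 20]);
  translate([0, 0, 20]) cube([294, 20, 344]);
  translate([0, 197, 20]) cube([294, 20, 344]);
  translate([0, 20, 20]) cube([20, 177, 344]);
  translate([274, 20, 20]) cube([20, 177, 344]);
}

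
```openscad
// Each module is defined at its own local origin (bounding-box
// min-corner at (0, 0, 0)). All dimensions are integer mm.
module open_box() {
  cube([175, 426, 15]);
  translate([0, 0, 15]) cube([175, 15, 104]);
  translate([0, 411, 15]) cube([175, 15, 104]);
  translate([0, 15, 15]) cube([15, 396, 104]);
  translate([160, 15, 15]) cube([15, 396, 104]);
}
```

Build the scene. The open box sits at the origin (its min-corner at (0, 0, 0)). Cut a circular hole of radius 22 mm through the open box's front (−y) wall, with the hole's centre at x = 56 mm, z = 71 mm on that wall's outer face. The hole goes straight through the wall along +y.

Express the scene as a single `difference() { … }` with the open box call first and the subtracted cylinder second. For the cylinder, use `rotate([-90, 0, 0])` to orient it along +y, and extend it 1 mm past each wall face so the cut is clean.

difference() {
  open_box();
  translate([56, -1, 71]) rotate([-90, 0, 0]) cylinder(h = 17, r = 22);
}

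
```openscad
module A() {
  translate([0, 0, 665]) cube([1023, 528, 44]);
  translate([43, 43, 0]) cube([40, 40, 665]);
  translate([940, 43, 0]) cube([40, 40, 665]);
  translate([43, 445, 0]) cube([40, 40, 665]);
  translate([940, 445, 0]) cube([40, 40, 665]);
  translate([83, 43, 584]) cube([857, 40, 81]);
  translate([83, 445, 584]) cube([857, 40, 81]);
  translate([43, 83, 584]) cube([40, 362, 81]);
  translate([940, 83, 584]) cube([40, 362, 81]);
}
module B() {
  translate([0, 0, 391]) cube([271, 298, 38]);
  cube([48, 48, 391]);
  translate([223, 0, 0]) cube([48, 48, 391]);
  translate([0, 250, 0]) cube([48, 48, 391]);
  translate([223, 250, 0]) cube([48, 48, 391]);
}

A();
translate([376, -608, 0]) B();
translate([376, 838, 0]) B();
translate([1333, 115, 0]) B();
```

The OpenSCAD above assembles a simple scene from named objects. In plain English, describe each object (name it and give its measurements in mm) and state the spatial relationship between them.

A is a table with a 1023×528 mm rectangular top, 44 mm thick, top surface at z = 709 mm, supported by four 40×40 mm square legs, each inset 43 mm from the nearest pair of top edges, running from the floor. Four apron rails, 40 mm thick and 81 mm tall, run between adjacent legs with their top edges flush with the underside of the top and their outer faces flush with the legs' outer faces.

B is a four-legged stool. The seat is 271×298 mm, 38 mm thick, top at z = 429 mm. It stands on four square legs, each 48×48 mm in cross-section, from z = 0 to the seat underside, each flush with a corner of the seat.

Three stools sit around the table at the −y, +y, +x sides.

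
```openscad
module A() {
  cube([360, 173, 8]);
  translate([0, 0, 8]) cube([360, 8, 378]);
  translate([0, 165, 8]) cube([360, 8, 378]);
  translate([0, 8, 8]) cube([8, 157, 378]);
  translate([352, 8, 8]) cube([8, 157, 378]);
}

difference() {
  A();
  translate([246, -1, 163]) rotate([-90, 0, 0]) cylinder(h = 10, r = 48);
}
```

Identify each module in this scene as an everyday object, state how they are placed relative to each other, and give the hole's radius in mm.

A is an open box. The open box has a circular hole through its front wall. The hole's radius is 48 mm.

The subtracted cylinder has r = 48 mm.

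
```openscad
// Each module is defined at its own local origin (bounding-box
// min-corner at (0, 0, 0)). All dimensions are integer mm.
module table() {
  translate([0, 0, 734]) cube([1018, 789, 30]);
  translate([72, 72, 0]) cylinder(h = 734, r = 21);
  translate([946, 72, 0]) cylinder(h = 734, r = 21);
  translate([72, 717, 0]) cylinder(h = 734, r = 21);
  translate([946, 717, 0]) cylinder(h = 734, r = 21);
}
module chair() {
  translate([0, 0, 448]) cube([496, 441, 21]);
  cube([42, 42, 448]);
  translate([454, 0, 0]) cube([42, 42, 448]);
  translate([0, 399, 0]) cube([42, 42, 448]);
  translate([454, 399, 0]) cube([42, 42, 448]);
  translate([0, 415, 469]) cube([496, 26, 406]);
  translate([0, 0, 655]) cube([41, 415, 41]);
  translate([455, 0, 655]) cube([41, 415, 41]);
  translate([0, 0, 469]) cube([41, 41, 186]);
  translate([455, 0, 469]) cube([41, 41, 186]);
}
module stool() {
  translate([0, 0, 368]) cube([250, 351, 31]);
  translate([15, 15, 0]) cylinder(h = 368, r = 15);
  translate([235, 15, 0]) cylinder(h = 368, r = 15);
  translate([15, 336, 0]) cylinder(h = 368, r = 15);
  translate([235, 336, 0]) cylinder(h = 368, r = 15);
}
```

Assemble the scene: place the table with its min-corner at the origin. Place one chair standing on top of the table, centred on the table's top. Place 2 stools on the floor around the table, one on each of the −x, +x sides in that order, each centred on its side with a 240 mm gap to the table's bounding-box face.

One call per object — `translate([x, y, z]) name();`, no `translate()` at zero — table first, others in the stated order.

table();
translate([261, 174, 764]) chair();
translate([-490, 219, 0]) stool();
translate([1258, 219, 0]) stool();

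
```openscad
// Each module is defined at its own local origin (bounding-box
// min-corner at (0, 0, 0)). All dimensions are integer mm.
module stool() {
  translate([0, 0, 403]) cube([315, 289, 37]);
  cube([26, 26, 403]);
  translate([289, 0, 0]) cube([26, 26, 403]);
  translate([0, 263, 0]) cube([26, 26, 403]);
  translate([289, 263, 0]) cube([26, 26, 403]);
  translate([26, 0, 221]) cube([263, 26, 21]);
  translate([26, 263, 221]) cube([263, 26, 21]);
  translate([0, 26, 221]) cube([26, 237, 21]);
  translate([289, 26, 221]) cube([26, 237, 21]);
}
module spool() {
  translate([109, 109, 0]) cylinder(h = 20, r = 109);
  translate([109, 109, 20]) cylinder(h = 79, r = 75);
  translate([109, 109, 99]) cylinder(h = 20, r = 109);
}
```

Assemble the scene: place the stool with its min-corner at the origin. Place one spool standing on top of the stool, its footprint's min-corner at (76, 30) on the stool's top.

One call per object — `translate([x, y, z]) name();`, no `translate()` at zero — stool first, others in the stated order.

stool();
translate([76, 30, 440]) spool();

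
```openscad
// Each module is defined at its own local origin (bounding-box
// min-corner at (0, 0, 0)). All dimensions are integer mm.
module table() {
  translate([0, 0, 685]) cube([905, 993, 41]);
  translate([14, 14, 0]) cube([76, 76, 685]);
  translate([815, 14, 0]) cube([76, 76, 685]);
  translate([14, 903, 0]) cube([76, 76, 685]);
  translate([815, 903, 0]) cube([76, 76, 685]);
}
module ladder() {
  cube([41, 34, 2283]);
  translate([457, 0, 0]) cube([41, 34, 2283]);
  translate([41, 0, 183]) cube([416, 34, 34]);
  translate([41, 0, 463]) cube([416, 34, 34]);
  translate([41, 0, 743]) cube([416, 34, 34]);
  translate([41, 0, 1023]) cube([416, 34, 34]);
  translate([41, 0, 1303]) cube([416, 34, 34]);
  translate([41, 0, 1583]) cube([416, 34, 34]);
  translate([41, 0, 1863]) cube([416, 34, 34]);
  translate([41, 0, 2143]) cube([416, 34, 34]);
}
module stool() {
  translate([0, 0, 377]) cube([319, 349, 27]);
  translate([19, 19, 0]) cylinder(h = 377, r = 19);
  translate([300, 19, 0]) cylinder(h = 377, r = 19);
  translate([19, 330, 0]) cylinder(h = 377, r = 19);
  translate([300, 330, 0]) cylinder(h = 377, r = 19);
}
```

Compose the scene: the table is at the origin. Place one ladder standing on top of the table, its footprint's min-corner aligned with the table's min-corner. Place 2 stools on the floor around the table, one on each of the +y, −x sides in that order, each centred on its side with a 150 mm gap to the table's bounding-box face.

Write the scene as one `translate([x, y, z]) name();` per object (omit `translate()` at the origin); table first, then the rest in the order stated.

table();
translate([0, 0, 726]) ladder();
translate([293, 1143, 0]) stool();
translate([-469, 322, 0]) stool();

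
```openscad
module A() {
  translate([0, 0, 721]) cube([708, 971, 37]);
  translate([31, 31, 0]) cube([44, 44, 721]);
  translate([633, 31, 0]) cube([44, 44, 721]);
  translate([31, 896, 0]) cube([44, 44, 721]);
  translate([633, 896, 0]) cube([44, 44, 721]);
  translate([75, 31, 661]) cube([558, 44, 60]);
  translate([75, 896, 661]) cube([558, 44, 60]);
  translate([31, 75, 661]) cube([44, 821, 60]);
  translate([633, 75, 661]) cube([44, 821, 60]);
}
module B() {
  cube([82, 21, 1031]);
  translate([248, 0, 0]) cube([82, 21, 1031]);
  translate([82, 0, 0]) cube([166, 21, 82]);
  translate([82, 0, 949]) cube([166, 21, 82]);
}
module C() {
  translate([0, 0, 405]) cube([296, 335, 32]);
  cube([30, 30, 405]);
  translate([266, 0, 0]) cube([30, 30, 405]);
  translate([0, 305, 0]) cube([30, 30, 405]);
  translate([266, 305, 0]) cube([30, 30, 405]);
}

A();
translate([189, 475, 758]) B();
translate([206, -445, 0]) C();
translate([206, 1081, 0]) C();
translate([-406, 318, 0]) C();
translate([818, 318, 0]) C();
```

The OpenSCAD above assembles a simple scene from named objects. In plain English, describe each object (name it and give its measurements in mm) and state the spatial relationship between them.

A is a rectangular dining table. The top is 708×971×37 mm with its upper surface at z = 758 mm. It stands on four 44×44 mm square legs, each inset 31 mm from the nearest pair of top edges, running from the floor to the underside of the top. Four apron rails, 44 mm thick and 60 mm tall, run between adjacent legs with their top edges flush with the underside of the top and their outer faces flush with the legs' outer faces.

B is a rectangular picture frame lying in the x–z plane (depth along y). The opening is 166 mm wide (x) by 867 mm tall (z), surrounded by a border 82 mm wide on all four sides. The frame is 21 mm deep and is made of two full-height vertical stiles with two horizontal rails fitted between them.

C is a four-legged stool. The seat is 296×335 mm, 32 mm thick, top at z = 437 mm. It stands on four square legs, each 30×30 mm in cross-section, from z = 0 to the seat underside, each flush with a corner of the seat.

The picture frame is on top of the table, centred. Four stools sit around the table at the −y, +y, −x, +x sides.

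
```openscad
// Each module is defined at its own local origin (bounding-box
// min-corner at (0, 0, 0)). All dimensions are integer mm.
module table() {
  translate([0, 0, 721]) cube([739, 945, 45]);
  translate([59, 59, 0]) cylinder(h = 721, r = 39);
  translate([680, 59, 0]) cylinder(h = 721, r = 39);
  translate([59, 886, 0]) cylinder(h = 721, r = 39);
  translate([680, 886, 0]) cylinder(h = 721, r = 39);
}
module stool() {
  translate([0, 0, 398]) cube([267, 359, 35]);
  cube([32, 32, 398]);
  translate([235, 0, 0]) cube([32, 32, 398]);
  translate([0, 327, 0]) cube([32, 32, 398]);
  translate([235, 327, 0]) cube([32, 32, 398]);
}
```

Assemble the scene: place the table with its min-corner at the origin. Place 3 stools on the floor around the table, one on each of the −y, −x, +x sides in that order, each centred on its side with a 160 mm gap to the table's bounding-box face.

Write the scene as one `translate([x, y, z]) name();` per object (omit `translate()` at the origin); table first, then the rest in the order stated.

table();
translate([236, -519, 0]) stool();
translate([-427, 293, 0]) stool();
translate([899, 293, 0]) stool();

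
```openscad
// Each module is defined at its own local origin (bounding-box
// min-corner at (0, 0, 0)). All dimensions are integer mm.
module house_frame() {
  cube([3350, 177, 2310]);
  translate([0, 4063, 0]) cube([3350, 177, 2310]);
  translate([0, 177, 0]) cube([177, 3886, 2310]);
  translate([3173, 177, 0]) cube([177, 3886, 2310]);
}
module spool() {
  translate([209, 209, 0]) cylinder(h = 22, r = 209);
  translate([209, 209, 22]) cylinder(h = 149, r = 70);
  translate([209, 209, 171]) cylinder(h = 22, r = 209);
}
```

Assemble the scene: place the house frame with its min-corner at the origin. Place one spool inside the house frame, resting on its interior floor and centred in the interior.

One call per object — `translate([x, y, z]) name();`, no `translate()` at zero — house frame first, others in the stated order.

house_frame();
translate([1466, 1911, 0]) spool();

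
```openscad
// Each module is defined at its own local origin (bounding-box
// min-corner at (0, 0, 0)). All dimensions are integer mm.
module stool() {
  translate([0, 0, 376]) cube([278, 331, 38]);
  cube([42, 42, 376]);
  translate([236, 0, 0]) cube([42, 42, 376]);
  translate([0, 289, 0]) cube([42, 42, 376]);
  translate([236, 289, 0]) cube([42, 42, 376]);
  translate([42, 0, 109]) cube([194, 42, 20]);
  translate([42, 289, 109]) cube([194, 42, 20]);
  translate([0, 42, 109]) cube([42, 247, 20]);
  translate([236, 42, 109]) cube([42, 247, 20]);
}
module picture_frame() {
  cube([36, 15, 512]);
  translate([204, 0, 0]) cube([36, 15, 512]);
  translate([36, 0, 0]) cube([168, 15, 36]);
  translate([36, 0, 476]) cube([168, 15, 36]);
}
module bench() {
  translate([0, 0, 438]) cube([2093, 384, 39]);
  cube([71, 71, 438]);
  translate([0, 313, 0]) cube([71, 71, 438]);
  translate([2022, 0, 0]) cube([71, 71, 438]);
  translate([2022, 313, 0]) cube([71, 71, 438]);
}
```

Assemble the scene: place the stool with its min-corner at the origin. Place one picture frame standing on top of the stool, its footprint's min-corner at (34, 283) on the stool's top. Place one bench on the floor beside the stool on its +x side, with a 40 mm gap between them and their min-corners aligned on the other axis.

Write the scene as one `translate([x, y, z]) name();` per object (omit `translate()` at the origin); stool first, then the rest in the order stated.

stool();
translate([34, 283, 414]) picture_frame();
translate([318, 0, 0]) bench();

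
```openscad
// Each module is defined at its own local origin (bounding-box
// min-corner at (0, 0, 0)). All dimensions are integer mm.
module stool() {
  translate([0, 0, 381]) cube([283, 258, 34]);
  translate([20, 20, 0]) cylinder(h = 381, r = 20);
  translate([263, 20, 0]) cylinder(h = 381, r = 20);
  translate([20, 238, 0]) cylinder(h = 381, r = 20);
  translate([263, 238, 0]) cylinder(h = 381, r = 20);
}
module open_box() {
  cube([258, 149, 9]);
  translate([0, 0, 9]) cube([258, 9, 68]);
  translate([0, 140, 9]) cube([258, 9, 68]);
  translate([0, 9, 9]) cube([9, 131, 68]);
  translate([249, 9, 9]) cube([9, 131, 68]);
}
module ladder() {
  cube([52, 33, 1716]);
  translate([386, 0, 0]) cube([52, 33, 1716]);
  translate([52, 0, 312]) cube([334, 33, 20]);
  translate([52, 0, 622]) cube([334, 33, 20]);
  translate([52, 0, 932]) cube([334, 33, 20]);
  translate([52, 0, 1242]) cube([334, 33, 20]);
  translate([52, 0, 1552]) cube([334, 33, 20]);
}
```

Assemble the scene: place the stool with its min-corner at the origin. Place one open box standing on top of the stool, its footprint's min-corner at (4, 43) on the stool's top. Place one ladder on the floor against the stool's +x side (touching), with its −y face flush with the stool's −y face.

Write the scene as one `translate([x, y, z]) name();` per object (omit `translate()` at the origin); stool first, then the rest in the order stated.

stool();
translate([4, 43, 415]) open_box();
translate([283, 0, 0]) ladder();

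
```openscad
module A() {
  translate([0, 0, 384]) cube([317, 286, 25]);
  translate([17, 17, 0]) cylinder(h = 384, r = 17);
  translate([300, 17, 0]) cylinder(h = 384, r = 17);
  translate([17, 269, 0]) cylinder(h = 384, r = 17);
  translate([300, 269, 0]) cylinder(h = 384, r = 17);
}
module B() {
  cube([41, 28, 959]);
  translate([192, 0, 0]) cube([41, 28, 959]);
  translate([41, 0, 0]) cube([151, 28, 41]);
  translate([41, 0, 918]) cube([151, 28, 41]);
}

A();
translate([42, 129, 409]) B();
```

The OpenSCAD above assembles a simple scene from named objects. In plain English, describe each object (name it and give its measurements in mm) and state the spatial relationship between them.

A is a simple wooden stool: a rectangular seat 317 mm (x) by 286 mm (y), 25 mm thick, top face at z = 409 mm, on four round legs, each 34 mm in diameter. The legs rest on z = 0, each leg's axis is inset half a diameter from the nearest pair of seat edges (so the leg's bounding box is flush with the corner).

B is a rectangular picture frame lying in the x–z plane (depth along y). The opening is 151 mm wide (x) by 877 mm tall (z), surrounded by a border 41 mm wide on all four sides. The frame is 28 mm deep and is made of two full-height vertical stiles with two horizontal rails fitted between them.

The picture frame is on top of the stool, centred.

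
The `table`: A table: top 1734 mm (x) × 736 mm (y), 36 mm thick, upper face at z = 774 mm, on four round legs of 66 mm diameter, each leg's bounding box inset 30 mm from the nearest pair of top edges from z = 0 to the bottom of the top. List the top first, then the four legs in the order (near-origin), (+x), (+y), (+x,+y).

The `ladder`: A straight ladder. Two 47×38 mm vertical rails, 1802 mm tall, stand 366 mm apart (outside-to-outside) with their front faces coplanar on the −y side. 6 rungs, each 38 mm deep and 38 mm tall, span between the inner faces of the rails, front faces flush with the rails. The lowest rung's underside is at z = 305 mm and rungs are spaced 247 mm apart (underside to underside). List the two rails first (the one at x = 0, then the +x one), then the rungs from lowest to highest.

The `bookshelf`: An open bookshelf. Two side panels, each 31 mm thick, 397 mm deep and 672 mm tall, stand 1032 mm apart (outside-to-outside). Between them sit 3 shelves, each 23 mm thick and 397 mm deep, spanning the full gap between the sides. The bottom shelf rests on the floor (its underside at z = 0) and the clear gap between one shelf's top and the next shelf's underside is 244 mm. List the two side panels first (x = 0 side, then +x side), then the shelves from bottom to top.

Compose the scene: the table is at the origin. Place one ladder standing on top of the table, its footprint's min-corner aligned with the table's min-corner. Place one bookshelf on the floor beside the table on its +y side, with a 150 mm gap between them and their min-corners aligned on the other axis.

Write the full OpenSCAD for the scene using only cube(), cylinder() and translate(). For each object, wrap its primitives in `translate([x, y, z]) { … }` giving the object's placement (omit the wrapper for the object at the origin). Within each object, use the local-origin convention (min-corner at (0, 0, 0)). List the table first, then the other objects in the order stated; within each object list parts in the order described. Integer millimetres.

translate([0, 0, 738]) cube([1734, 736, 36]);
translate([63, 63, 0]) cylinder(h = 738, r = 33);
translate([1671, 63, 0]) cylinder(h = 738, r = 33);
translate([63, 673, 0]) cylinder(h = 738, r = 33);
translate([1671, 673, 0]) cylinder(h = 738, r = 33);
translate([0, 0, 774]) {
  cube([47, 38, 1802]);
  translate([319, 0, 0]) cube([47, 38, 1802]);
  translate([47, 0, 305]) cube([272, 38, 38]);
  translate([47, 0, 552]) cube([272, 38, 38]);
  translate([47, 0, 799]) cube([272, 38, 38]);
  translate([47, 0, 1046]) cube([272, 38, 38]);
  translate([47, 0, 1293]) cube([272, 38, 38]);
  translate([47, 0, 1540]) cube([272, 38, 38]);
}
translate([0, 886, 0]) {
  cube([31, 397, 672]);
  translate([1001, 0, 0]) cube([31, 397, 672]);
  translate([31, 0, 0]) cube([970, 397, 23]);
  translate([31, 0, 267]) cube([970, 397, 23]);
  translate([31, 0, 534]) cube([970, 397, 23]);
}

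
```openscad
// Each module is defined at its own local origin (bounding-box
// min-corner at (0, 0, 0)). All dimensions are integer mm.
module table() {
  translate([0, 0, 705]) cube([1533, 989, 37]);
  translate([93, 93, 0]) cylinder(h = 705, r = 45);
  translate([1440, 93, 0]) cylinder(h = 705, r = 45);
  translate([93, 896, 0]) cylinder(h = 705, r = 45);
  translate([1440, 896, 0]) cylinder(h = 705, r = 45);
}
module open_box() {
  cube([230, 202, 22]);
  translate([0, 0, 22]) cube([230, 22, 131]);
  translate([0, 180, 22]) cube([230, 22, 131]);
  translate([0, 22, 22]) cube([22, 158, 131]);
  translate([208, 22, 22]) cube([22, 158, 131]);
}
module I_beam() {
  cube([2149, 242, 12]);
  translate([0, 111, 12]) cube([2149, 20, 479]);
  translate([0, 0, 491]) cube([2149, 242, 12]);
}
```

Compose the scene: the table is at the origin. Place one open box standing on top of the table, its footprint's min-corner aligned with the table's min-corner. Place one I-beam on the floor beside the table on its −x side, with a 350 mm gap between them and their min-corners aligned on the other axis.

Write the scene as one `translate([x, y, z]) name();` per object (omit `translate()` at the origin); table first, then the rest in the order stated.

table();
translate([0, 0, 742]) open_box();
translate([-2499, 0, 0]) I_beam();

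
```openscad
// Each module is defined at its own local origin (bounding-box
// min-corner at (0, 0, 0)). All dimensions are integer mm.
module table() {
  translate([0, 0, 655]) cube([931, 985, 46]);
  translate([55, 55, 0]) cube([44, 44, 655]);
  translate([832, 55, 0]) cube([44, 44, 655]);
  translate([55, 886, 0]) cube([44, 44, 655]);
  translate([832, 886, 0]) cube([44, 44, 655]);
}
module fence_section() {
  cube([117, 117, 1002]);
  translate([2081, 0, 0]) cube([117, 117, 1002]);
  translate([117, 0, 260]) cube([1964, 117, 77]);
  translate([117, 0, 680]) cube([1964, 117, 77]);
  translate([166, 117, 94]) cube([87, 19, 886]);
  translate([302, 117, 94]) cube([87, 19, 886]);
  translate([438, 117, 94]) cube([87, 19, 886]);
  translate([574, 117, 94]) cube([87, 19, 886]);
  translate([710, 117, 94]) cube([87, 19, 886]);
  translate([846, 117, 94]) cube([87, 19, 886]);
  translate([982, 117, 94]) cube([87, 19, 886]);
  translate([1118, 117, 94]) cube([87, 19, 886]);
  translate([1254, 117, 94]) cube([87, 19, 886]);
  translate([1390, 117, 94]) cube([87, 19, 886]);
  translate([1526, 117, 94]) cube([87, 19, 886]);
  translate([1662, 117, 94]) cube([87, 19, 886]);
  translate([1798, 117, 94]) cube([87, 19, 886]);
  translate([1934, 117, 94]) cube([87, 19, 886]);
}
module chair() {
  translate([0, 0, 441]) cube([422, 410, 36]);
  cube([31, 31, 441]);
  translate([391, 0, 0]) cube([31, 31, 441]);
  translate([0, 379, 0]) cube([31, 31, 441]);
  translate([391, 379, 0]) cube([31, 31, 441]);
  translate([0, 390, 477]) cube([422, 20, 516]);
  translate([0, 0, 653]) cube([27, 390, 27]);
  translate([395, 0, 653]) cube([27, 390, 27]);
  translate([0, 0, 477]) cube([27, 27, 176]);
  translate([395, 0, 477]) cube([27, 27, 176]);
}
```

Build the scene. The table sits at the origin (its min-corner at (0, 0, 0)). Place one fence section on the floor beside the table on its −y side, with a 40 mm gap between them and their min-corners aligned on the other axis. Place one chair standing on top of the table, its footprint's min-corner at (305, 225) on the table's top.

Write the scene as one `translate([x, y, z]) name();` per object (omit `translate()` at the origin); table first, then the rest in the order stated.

table();
translate([0, -176, 0]) fence_section();
translate([305, 225, 701]) chair();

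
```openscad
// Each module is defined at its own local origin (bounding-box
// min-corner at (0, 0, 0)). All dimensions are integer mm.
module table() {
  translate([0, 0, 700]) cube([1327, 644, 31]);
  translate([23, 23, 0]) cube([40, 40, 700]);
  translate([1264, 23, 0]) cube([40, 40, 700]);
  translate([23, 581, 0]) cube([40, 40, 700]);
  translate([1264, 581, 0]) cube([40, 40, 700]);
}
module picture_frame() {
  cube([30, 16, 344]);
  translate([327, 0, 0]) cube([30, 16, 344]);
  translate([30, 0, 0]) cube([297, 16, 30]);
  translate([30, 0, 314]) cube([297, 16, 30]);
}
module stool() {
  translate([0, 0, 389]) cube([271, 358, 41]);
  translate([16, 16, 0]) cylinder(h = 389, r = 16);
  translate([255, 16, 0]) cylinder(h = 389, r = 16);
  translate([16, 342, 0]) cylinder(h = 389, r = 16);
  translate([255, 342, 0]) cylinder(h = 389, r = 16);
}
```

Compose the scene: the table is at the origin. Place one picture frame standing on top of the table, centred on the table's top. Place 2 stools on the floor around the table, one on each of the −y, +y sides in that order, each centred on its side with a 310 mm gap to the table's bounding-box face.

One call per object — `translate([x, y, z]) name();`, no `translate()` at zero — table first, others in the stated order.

table();
translate([485, 314, 731]) picture_frame();
translate([528, -668, 0]) stool();
translate([528, 954, 0]) stool();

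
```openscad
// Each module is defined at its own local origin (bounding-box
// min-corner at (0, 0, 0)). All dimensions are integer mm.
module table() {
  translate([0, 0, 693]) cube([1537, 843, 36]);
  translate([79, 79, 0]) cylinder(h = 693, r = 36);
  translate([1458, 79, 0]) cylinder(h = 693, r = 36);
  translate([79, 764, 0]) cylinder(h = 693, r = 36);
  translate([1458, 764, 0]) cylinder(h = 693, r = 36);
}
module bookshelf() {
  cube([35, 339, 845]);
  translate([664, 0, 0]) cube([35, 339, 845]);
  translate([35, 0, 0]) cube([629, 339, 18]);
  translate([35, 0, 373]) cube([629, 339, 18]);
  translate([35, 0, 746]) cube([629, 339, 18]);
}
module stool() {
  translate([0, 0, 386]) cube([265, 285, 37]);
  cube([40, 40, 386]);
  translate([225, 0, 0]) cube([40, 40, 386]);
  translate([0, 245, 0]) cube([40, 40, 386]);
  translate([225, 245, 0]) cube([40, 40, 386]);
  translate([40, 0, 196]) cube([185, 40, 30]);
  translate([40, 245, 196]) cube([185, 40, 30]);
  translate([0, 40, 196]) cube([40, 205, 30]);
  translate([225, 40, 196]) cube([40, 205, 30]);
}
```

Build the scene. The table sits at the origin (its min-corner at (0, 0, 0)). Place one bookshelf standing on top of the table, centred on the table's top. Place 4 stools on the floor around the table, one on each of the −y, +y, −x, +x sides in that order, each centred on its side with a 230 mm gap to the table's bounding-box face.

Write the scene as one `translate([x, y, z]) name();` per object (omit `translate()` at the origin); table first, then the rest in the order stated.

table();
translate([419, 252, 729]) bookshelf();
translate([636, -515, 0]) stool();
translate([636, 1073, 0]) stool();
translate([-495, 279, 0]) stool();
translate([1767, 279, 0]) stool();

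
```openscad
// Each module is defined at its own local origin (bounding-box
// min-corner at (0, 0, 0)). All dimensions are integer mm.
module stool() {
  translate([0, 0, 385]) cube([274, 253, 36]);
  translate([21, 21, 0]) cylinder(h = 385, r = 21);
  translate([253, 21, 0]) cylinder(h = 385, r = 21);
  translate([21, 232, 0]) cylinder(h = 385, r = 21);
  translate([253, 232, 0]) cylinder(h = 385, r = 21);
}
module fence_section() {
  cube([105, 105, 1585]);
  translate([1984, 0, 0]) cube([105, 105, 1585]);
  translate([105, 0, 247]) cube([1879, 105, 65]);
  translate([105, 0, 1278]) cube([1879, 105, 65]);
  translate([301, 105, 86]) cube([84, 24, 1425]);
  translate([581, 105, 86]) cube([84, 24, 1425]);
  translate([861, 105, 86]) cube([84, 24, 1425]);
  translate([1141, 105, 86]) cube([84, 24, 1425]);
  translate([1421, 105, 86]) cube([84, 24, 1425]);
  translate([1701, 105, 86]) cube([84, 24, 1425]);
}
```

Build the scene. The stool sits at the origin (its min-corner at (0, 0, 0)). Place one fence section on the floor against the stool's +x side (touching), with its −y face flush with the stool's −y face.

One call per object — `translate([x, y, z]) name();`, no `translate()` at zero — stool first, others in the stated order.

stool();
translate([274, 0, 0]) fence_section();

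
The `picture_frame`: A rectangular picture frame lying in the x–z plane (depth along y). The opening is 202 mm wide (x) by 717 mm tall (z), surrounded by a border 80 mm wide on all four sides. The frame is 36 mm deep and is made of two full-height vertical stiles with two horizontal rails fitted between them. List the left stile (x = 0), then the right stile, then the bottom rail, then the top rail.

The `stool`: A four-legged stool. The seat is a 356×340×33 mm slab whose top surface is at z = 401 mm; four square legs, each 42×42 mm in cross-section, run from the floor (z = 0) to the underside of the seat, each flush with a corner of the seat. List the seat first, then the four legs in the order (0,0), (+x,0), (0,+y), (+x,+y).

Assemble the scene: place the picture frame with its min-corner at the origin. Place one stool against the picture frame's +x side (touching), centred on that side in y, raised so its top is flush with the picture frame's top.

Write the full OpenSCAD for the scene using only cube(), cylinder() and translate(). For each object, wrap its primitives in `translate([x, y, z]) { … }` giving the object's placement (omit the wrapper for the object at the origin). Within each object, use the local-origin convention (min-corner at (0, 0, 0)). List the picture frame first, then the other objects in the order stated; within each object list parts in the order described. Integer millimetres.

cube([80, 36, 877]);
translate([282, 0, 0]) cube([80, 36, 877]);
translate([80, 0, 0]) cube([202, 36, 80]);
translate([80, 0, 797]) cube([202, 36, 80]);
translate([362, -152, 476]) {
  translate([0, 0, 368]) cube([356, 340, 33]);
  cube([42, 42, 368]);
  translate([314, 0, 0]) cube([42, 42, 368]);
  translate([0, 298, 0]) cube([42, 42, 368]);
  translate([314, 298, 0]) cube([42, 42, 368]);
}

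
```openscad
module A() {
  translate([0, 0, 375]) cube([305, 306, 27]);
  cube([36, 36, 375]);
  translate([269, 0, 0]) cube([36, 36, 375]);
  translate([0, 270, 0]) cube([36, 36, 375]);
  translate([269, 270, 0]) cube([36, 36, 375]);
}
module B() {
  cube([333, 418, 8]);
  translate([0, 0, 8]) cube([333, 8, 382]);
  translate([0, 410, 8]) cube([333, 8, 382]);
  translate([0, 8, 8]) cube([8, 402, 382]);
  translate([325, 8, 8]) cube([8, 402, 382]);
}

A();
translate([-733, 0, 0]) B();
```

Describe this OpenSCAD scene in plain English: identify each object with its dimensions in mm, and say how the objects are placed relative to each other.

A is a four-legged stool. The seat is 305×306 mm, 27 mm thick, top at z = 402 mm. It stands on four square legs, each 36×36 mm in cross-section, from z = 0 to the seat underside, each flush with a corner of the seat.

B is an open-topped rectangular box: outside dimensions 333×418×390 mm, with a uniform wall and base thickness of 8 mm. The base is a full 333×418 slab on the floor; four walls sit on top of the base. The front and back walls (the −y and +y sides) span the full width; the two side walls fit between them.

The open box is on the floor beside the stool on its −x side.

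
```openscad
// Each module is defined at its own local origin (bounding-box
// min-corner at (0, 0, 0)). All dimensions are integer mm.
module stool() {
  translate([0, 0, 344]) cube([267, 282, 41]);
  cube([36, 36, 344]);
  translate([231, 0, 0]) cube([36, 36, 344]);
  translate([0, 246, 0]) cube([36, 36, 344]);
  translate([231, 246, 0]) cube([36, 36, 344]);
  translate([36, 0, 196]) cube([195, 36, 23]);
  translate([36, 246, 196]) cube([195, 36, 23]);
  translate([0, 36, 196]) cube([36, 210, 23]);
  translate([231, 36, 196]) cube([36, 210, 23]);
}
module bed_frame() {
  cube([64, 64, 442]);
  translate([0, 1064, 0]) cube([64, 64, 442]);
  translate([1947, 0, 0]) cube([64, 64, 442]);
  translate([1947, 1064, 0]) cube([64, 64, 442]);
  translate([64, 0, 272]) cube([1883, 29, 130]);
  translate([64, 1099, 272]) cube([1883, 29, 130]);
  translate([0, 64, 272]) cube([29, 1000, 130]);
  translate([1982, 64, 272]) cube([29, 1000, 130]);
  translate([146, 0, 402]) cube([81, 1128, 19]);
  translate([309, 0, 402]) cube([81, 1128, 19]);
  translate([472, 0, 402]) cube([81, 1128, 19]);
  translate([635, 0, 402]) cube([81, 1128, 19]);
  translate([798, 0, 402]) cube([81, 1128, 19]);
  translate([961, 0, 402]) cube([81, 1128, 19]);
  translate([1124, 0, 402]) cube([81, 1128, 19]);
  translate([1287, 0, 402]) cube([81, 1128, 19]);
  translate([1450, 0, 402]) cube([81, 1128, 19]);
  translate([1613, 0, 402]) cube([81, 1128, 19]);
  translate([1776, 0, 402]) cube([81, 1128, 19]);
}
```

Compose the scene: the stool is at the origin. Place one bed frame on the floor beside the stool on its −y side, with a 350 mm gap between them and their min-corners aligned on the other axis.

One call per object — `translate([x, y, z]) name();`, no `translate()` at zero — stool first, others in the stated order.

stool();
translate([0, -1478, 0]) bed_frame();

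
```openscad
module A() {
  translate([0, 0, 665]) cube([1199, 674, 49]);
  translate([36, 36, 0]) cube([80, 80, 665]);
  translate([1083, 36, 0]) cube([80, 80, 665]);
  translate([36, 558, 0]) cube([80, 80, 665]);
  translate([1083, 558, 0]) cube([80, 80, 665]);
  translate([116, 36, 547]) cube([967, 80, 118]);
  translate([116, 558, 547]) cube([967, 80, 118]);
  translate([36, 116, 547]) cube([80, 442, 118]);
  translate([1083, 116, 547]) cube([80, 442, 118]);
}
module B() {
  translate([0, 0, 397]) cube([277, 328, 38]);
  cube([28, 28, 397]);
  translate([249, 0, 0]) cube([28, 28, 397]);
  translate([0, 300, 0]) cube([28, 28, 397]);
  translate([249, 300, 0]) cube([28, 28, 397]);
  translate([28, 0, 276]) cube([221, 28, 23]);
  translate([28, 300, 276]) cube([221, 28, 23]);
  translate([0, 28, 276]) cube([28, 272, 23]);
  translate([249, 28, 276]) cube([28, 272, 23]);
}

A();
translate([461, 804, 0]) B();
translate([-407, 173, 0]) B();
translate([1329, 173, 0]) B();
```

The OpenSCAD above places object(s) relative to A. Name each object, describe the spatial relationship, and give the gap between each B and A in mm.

A is a table. B is a stool. Three stools sit around the table at the +y, −x, +x sides. The gap between each stool and the table is 130 mm.

Each stool's nearest face is 130 mm from the table's bounding box.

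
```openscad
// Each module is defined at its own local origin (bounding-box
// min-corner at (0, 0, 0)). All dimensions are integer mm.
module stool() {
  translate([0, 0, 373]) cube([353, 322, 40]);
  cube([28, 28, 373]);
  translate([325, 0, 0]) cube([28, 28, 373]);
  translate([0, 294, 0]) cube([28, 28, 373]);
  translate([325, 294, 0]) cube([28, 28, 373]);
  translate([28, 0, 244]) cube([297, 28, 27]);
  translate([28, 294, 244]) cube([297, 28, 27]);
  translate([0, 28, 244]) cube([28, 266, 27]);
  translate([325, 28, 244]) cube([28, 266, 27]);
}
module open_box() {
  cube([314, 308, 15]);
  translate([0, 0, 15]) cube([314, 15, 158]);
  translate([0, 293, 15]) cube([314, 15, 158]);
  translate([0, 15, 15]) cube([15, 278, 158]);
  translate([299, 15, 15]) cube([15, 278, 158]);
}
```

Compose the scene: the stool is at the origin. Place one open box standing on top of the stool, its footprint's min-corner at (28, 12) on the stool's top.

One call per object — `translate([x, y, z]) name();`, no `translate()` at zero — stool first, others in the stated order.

stool();
translate([28, 12, 413]) open_box();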